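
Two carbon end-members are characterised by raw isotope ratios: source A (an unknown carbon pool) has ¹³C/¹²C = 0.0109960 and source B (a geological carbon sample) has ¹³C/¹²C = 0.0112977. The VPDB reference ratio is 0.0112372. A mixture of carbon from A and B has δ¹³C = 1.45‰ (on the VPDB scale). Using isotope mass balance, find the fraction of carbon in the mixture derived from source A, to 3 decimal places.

0.147

δ_A = (0.0109960/0.0112372 − 1)×1000 = (0.978536 − 1)×1000 = -21.464‰
δ_B = (0.0112977/0.0112372 − 1)×1000 = (1.005384 − 1)×1000 = 5.384‰
f_A = (δ_mix − δ_B)/(δ_A − δ_B) = (1.45 − (5.384))/(-21.464 − (5.384))
f_A = -3.934 / -26.848 = 0.1465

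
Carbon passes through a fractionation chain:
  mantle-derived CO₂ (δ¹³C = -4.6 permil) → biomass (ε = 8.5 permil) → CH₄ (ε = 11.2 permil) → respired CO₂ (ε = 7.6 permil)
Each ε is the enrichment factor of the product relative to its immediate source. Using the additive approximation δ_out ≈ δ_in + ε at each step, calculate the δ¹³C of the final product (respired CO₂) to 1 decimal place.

22.7 permil

step 1: δ ≈ -4.6 + (8.5) = 3.9 permil
step 2: δ ≈ 3.9 + (11.2) = 15.1 permil
step 3: δ ≈ 15.1 + (7.6) = 22.7 permil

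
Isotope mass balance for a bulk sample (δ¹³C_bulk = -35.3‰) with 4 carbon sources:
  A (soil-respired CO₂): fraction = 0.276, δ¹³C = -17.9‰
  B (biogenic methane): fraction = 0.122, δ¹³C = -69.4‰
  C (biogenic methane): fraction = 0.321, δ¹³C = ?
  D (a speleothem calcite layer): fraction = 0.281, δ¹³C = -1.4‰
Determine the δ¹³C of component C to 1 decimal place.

Isotope mass balance: δ_bulk = Σ fᵢ·δᵢ.
-35.3 = 0.276×(-17.9) + 0.122×(-69.4) + 0.321×δ_C + 0.281×(-1.4)
0.321·δ_C = -35.3 − (-13.801) = -21.499
δ_C = -21.499 / 0.321 = -66.98‰

-67.0‰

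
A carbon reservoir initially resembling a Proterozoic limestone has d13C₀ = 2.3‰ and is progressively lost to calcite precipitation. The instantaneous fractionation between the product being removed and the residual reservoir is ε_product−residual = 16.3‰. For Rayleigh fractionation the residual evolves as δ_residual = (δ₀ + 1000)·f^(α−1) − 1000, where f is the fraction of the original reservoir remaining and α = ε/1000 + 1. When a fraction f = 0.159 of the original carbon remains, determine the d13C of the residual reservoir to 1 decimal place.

Rayleigh residual: δ_res = (δ₀ + 1000)·f^(α−1) − 1000
α = ε/1000 + 1 = 1.01630, so α − 1 = 0.01630
f^(α−1) = 0.159^(0.01630) = 0.970471
δ_res = (2.3 + 1000) × 0.970471 − 1000 = 972.704 − 1000 = -27.30‰

-27.3‰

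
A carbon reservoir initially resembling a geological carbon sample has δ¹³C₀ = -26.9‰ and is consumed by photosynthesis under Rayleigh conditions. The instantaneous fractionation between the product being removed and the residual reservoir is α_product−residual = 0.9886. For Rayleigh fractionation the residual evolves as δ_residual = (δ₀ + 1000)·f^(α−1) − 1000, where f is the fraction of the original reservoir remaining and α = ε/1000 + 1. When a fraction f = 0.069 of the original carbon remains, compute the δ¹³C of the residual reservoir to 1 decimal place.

Rayleigh residual: δ_res = (δ₀ + 1000)·f^(α−1) − 1000
α − 1 = -0.01140
f^(α−1) = 0.069^(-0.01140) = 1.030949
δ_res = (-26.9 + 1000) × 1.030949 − 1000 = 1003.216 − 1000 = 3.22‰

3.2‰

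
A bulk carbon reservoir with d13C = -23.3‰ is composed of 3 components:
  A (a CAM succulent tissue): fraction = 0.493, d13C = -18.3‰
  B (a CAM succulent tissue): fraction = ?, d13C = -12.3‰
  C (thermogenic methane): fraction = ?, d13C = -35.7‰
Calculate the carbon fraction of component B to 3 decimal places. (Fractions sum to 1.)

Let f_B and f_C be the unknown fractions; fractions sum to 1 so f_B + f_C = 0.507.
Mass balance: Σ fᵢ·δᵢ = δ_bulk ⇒ f_B·(-12.3) + f_C·(-35.7) = -23.3 − (-9.022) = -14.278
Substitute f_C = 0.507 − f_B:
f_B·(-12.3 − -35.7) = -14.278 − 0.507×(-35.7) = 3.822
f_B = 3.822 / 23.4 = 0.1633

0.163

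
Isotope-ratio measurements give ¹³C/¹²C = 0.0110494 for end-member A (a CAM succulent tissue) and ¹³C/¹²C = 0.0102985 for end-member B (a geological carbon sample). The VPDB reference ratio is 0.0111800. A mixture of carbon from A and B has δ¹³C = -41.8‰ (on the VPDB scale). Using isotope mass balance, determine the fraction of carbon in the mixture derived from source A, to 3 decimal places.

0.552

δ_A = (0.0110494/0.0111800 − 1)×1000 = (0.988318 − 1)×1000 = -11.682‰
δ_B = (0.0102985/0.0111800 − 1)×1000 = (0.921154 − 1)×1000 = -78.846‰
f_A = (δ_mix − δ_B)/(δ_A − δ_B) = (-41.8 − (-78.846))/(-11.682 − (-78.846))
f_A = 37.046 / 67.165 = 0.5516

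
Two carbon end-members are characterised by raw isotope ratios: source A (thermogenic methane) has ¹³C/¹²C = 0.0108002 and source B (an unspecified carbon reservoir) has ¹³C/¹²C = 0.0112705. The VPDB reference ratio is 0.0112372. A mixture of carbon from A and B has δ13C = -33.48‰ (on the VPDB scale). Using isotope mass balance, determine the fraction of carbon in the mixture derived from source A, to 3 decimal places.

0.871

δ_A = (0.0108002/0.0112372 − 1)×1000 = (0.961111 − 1)×1000 = -38.889‰
δ_B = (0.0112705/0.0112372 − 1)×1000 = (1.002963 − 1)×1000 = 2.963‰
f_A = (δ_mix − δ_B)/(δ_A − δ_B) = (-33.48 − (2.963))/(-38.889 − (2.963))
f_A = -36.443 / -41.852 = 0.8708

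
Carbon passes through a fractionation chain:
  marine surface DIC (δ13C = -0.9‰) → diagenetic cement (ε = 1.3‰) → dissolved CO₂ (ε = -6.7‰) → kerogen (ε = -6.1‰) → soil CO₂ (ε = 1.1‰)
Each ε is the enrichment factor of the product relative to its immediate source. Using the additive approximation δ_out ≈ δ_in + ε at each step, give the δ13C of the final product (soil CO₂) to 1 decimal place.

step 1: δ ≈ -0.9 + (1.3) = 0.4‰
step 2: δ ≈ 0.4 + (-6.7) = -6.3‰
step 3: δ ≈ -6.3 + (-6.1) = -12.4‰
step 4: δ ≈ -12.4 + (1.1) = -11.3‰

-11.3‰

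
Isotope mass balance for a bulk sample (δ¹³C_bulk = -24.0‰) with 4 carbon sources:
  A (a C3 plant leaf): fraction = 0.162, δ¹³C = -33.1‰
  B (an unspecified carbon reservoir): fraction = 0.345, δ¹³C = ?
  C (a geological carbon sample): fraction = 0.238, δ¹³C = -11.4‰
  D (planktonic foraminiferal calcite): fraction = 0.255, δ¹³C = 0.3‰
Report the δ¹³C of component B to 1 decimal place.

-46.4‰

Isotope mass balance: δ_bulk = Σ fᵢ·δᵢ.
-24.0 = 0.162×(-33.1) + 0.345×δ_B + 0.238×(-11.4) + 0.255×(0.3)
0.345·δ_B = -24.0 − (-7.999) = -16.001
δ_B = -16.001 / 0.345 = -46.38‰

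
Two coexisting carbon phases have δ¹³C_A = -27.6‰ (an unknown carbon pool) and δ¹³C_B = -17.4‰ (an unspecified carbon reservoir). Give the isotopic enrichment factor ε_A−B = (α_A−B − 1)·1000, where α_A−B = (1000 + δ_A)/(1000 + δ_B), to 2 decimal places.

-10.38‰

α_A−B = (1000 + -27.6) / (1000 + -17.4) = 972.4 / 982.6 = 0.989619
ε_A−B = (0.989619 − 1) × 1000 = -10.381‰
(The approximation ε ≈ δ_A − δ_B would give -10.2‰.)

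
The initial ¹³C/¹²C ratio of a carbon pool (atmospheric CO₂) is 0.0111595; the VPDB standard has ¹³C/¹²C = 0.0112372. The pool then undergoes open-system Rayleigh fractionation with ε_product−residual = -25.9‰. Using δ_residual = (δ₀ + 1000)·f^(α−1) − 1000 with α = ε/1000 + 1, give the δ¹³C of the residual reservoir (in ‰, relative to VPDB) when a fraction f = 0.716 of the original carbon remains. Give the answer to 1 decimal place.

δ₀ = (0.0111595/0.0112372 − 1)×1000 = (0.993085 − 1)×1000 = -6.915‰
α − 1 = ε/1000 = -0.0259
f^(α−1) = 0.716^(-0.0259) = 1.008690
δ_res = (-6.915 + 1000) × 1.008690 − 1000 = 1001.715 − 1000 = 1.72‰

1.7‰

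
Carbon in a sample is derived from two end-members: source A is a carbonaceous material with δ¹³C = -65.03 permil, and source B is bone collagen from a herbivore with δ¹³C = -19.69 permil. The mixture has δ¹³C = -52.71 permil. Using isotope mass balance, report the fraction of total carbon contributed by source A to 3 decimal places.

δ_mix = f_A·δ_A + (1 − f_A)·δ_B  ⇒  f_A = (δ_mix − δ_B)/(δ_A − δ_B)
f_A = (-52.71 − (-19.69)) / (-65.03 − (-19.69))
f_A = -33.02 / -45.34 = 0.7283

0.728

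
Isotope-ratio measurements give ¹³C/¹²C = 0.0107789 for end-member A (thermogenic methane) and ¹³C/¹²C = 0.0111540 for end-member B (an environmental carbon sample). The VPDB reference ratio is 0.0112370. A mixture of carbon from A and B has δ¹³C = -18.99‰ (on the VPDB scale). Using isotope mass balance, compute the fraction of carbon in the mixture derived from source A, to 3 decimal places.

δ_A = (0.0107789/0.0112370 − 1)×1000 = (0.959233 − 1)×1000 = -40.767‰
δ_B = (0.0111540/0.0112370 − 1)×1000 = (0.992614 − 1)×1000 = -7.386‰
f_A = (δ_mix − δ_B)/(δ_A − δ_B) = (-18.99 − (-7.386))/(-40.767 − (-7.386))
f_A = -11.604 / -33.381 = 0.3476

0.348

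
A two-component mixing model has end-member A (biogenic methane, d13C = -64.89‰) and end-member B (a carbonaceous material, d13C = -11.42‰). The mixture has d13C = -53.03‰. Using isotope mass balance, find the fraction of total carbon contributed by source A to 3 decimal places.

δ_mix = f_A·δ_A + (1 − f_A)·δ_B  ⇒  f_A = (δ_mix − δ_B)/(δ_A − δ_B)
f_A = (-53.03 − (-11.42)) / (-64.89 − (-11.42))
f_A = -41.61 / -53.47 = 0.7782

0.778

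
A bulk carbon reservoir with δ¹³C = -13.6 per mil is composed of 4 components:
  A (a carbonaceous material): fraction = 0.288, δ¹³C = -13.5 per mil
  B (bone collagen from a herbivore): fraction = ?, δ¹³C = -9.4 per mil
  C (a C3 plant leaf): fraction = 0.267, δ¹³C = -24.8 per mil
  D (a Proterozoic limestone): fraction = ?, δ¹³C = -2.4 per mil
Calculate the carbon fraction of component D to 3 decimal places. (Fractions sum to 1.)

Let f_D and f_B be the unknown fractions; fractions sum to 1 so f_D + f_B = 0.445.
Mass balance: Σ fᵢ·δᵢ = δ_bulk ⇒ f_D·(-2.4) + f_B·(-9.4) = -13.6 − (-10.510) = -3.090
Substitute f_B = 0.445 − f_D:
f_D·(-2.4 − -9.4) = -3.090 − 0.445×(-9.4) = 1.093
f_D = 1.093 / 7.0 = 0.1561

0.156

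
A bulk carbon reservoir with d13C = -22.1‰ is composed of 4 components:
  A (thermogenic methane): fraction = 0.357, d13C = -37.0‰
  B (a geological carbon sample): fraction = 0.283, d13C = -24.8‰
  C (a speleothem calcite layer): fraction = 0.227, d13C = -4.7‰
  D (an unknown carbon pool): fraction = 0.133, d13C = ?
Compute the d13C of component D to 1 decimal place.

Isotope mass balance: δ_bulk = Σ fᵢ·δᵢ.
-22.1 = 0.357×(-37.0) + 0.283×(-24.8) + 0.227×(-4.7) + 0.133×δ_D
0.133·δ_D = -22.1 − (-21.294) = -0.806
δ_D = -0.806 / 0.133 = -6.06‰

-6.1‰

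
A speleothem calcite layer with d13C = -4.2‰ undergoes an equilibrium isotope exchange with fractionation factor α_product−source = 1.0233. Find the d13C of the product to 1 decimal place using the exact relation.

δ_product = (δ_source + 1000)·α − 1000
δ_product = (-4.2 + 1000) × 1.0233 − 1000
δ_product = 1019.002 − 1000 = 19.00‰

19.0‰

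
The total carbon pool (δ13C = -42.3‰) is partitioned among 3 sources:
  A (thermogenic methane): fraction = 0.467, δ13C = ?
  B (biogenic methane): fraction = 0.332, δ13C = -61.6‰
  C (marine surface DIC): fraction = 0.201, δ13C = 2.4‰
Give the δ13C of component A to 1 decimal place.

Isotope mass balance: δ_bulk = Σ fᵢ·δᵢ.
-42.3 = 0.467×δ_A + 0.332×(-61.6) + 0.201×(2.4)
0.467·δ_A = -42.3 − (-19.969) = -22.331
δ_A = -22.331 / 0.467 = -47.82‰

-47.8‰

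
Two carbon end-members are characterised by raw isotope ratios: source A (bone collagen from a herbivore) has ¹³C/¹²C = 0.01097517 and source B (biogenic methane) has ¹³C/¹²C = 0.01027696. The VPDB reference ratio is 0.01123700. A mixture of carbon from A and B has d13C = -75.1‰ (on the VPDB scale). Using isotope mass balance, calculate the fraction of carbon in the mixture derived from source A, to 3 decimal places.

δ_A = (0.01097517/0.01123700 − 1)×1000 = (0.976699 − 1)×1000 = -23.301‰
δ_B = (0.01027696/0.01123700 − 1)×1000 = (0.914564 − 1)×1000 = -85.436‰
f_A = (δ_mix − δ_B)/(δ_A − δ_B) = (-75.1 − (-85.436))/(-23.301 − (-85.436))
f_A = 10.336 / 62.135 = 0.1663

0.166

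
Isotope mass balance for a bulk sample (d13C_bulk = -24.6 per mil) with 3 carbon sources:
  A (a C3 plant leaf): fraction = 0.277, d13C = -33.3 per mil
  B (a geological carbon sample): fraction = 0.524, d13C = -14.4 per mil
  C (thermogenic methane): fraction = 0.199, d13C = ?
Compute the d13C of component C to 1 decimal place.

-39.3 per mil

Isotope mass balance: δ_bulk = Σ fᵢ·δᵢ.
-24.6 = 0.277×(-33.3) + 0.524×(-14.4) + 0.199×δ_C
0.199·δ_C = -24.6 − (-16.770) = -7.830
δ_C = -7.830 / 0.199 = -39.35 per mil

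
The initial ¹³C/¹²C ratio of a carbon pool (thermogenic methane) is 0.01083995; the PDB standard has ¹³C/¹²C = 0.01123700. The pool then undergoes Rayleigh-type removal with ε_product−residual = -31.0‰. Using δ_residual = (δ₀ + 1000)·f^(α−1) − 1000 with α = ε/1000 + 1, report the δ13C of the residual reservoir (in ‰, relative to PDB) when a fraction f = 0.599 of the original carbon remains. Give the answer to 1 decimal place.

-19.9‰

δ₀ = (0.01083995/0.01123700 − 1)×1000 = (0.964666 − 1)×1000 = -35.334‰
α − 1 = ε/1000 = -0.0310
f^(α−1) = 0.599^(-0.0310) = 1.016014
δ_res = (-35.334 + 1000) × 1.016014 − 1000 = 980.114 − 1000 = -19.89‰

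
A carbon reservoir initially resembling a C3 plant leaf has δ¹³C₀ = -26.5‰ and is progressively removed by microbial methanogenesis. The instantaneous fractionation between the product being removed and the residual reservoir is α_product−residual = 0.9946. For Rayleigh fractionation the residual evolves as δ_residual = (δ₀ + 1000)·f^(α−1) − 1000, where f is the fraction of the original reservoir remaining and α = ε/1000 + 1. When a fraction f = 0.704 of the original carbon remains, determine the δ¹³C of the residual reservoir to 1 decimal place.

-24.7‰

Rayleigh residual: δ_res = (δ₀ + 1000)·f^(α−1) − 1000
α − 1 = -0.00540
f^(α−1) = 0.704^(-0.00540) = 1.001897
δ_res = (-26.5 + 1000) × 1.001897 − 1000 = 975.347 − 1000 = -24.65‰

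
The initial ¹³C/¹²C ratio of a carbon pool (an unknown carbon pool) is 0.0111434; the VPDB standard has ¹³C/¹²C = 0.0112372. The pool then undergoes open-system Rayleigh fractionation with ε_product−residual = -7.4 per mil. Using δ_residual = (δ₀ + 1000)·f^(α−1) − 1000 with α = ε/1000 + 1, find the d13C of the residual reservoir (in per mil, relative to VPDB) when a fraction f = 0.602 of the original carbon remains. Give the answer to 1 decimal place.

-4.6 per mil

δ₀ = (0.0111434/0.0112372 − 1)×1000 = (0.991653 − 1)×1000 = -8.347 per mil
α − 1 = ε/1000 = -0.0074
f^(α−1) = 0.602^(-0.0074) = 1.003763
δ_res = (-8.347 + 1000) × 1.003763 − 1000 = 995.384 − 1000 = -4.62 per mil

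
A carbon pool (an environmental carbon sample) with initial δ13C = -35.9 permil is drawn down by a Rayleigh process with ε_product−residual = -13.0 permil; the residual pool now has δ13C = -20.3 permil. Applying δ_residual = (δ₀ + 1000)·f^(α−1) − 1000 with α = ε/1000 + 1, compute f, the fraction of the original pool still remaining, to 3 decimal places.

0.291

α − 1 = ε/1000 = -0.0130
(δ_res + 1000)/(δ₀ + 1000) = (-20.3 + 1000)/(-35.9 + 1000) = 979.7/964.1 = 1.016181
f = 1.016181^(1/-0.0130) = exp(ln(1.016181)/-0.0130) = exp(0.01605/-0.0130)
f = exp(-1.2347) = 0.2909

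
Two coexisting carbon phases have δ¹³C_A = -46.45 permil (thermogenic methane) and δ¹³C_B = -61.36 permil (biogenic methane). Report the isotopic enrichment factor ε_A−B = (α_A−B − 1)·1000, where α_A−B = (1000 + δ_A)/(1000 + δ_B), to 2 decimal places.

15.88 permil

α_A−B = (1000 + -46.45) / (1000 + -61.36) = 953.55 / 938.64 = 1.015885
ε_A−B = (1.015885 − 1) × 1000 = 15.885 permil
(The approximation ε ≈ δ_A − δ_B would give 14.91 permil.)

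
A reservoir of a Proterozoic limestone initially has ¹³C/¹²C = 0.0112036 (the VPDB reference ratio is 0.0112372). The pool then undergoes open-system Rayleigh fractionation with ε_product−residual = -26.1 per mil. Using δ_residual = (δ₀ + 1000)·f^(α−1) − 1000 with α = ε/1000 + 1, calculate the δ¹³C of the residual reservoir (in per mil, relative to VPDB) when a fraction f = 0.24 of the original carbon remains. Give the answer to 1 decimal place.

34.8 per mil

δ₀ = (0.0112036/0.0112372 − 1)×1000 = (0.997010 − 1)×1000 = -2.990 per mil
α − 1 = ε/1000 = -0.0261
f^(α−1) = 0.24^(-0.0261) = 1.037950
δ_res = (-2.990 + 1000) × 1.037950 − 1000 = 1034.847 − 1000 = 34.85 per mil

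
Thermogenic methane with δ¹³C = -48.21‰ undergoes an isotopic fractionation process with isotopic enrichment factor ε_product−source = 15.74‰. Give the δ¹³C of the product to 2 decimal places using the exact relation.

-33.23‰

Exactly, δ_product = (δ_source + 1000)·(ε/1000 + 1) − 1000.
δ_product = (-48.21 + 1000) × (15.74/1000 + 1) − 1000
δ_product = -33.229‰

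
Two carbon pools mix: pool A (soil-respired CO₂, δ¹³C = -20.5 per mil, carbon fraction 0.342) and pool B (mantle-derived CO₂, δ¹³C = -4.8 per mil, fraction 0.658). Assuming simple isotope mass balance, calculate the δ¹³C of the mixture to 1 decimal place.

-10.2 per mil

δ_mix = f_A·δ_A + f_B·δ_B
δ_mix = 0.342 × (-20.5) + 0.658 × (-4.8)
δ_mix = -7.01 + -3.16 = -10.17 per mil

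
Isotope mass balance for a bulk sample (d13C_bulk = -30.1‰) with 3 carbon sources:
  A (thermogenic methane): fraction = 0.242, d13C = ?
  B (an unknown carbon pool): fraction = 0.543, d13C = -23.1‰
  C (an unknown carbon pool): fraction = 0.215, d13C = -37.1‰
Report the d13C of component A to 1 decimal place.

-39.6‰

Isotope mass balance: δ_bulk = Σ fᵢ·δᵢ.
-30.1 = 0.242×δ_A + 0.543×(-23.1) + 0.215×(-37.1)
0.242·δ_A = -30.1 − (-20.520) = -9.580
δ_A = -9.580 / 0.242 = -39.59‰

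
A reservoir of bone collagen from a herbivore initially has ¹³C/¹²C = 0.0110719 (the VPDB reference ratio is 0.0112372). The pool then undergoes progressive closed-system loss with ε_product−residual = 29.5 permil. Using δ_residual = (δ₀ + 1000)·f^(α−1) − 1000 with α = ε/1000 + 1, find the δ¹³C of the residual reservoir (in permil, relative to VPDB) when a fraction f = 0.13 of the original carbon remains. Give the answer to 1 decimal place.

-72.3 permil

δ₀ = (0.0110719/0.0112372 − 1)×1000 = (0.985290 − 1)×1000 = -14.710 permil
α − 1 = ε/1000 = 0.0295
f^(α−1) = 0.13^(0.0295) = 0.941589
δ_res = (-14.710 + 1000) × 0.941589 − 1000 = 927.738 − 1000 = -72.26 permil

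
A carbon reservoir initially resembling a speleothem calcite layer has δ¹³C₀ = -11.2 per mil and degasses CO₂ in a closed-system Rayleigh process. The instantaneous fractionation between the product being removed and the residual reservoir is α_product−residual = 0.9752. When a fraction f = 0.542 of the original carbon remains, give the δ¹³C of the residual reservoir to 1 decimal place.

3.9 per mil

Rayleigh residual: δ_res = (δ₀ + 1000)·f^(α−1) − 1000
α − 1 = -0.02480
f^(α−1) = 0.542^(-0.02480) = 1.015306
δ_res = (-11.2 + 1000) × 1.015306 − 1000 = 1003.934 − 1000 = 3.93 per mil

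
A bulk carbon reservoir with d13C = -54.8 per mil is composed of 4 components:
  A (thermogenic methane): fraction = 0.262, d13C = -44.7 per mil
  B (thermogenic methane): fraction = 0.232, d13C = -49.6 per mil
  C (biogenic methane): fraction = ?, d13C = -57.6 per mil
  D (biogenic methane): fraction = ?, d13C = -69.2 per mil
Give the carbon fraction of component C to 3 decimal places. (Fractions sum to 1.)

0.296

Let f_C and f_D be the unknown fractions; fractions sum to 1 so f_C + f_D = 0.506.
Mass balance: Σ fᵢ·δᵢ = δ_bulk ⇒ f_C·(-57.6) + f_D·(-69.2) = -54.8 − (-23.219) = -31.581
Substitute f_D = 0.506 − f_C:
f_C·(-57.6 − -69.2) = -31.581 − 0.506×(-69.2) = 3.434
f_C = 3.434 / 11.6 = 0.2960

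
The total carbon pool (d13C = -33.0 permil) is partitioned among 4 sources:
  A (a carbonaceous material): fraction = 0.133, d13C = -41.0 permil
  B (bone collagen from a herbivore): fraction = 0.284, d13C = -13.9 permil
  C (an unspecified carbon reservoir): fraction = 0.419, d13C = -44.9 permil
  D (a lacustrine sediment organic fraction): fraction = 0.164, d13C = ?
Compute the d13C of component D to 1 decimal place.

-29.2 permil

Isotope mass balance: δ_bulk = Σ fᵢ·δᵢ.
-33.0 = 0.133×(-41.0) + 0.284×(-13.9) + 0.419×(-44.9) + 0.164×δ_D
0.164·δ_D = -33.0 − (-28.214) = -4.786
δ_D = -4.786 / 0.164 = -29.18 permil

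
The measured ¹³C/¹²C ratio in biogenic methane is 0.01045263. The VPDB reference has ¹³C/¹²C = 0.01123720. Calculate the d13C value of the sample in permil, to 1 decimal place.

-69.8 permil

d13C = (R_sample / R_standard − 1) × 1000
R_sample / R_standard = 0.01045263 / 0.01123720 = 0.930181
d13C = (0.930181 − 1) × 1000 = -69.82 permil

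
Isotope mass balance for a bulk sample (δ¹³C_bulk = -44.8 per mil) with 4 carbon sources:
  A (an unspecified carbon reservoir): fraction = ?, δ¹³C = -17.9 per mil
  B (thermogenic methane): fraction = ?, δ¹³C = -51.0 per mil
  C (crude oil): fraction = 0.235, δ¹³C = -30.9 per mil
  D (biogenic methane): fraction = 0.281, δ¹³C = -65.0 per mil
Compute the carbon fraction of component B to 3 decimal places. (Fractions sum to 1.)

0.321

Let f_B and f_A be the unknown fractions; fractions sum to 1 so f_B + f_A = 0.484.
Mass balance: Σ fᵢ·δᵢ = δ_bulk ⇒ f_B·(-51.0) + f_A·(-17.9) = -44.8 − (-25.526) = -19.273
Substitute f_A = 0.484 − f_B:
f_B·(-51.0 − -17.9) = -19.273 − 0.484×(-17.9) = -10.610
f_B = -10.610 / -33.1 = 0.3205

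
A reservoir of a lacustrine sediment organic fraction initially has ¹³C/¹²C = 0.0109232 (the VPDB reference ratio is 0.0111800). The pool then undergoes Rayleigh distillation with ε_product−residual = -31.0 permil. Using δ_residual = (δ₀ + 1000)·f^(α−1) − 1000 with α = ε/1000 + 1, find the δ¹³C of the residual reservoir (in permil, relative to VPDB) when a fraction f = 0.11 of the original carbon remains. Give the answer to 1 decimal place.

46.2 permil

δ₀ = (0.0109232/0.0111800 − 1)×1000 = (0.977030 − 1)×1000 = -22.970 permil
α − 1 = ε/1000 = -0.0310
f^(α−1) = 0.11^(-0.0310) = 1.070821
δ_res = (-22.970 + 1000) × 1.070821 − 1000 = 1046.225 − 1000 = 46.22 permil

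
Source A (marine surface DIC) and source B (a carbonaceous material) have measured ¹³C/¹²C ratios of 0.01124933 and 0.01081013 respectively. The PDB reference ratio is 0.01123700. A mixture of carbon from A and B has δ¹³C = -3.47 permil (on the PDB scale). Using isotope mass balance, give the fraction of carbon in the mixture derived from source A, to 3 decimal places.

0.883

δ_A = (0.01124933/0.01123700 − 1)×1000 = (1.001097 − 1)×1000 = 1.097 permil
δ_B = (0.01081013/0.01123700 − 1)×1000 = (0.962012 − 1)×1000 = -37.988 permil
f_A = (δ_mix − δ_B)/(δ_A − δ_B) = (-3.47 − (-37.988))/(1.097 − (-37.988))
f_A = 34.518 / 39.085 = 0.8831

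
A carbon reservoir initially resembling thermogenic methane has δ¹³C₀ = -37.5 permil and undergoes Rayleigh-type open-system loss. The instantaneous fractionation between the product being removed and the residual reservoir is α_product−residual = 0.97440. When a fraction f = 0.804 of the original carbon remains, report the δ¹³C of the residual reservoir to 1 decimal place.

Rayleigh residual: δ_res = (δ₀ + 1000)·f^(α−1) − 1000
α − 1 = -0.02560
f^(α−1) = 0.804^(-0.02560) = 1.005600
δ_res = (-37.5 + 1000) × 1.005600 − 1000 = 967.890 − 1000 = -32.11 permil

-32.1 permil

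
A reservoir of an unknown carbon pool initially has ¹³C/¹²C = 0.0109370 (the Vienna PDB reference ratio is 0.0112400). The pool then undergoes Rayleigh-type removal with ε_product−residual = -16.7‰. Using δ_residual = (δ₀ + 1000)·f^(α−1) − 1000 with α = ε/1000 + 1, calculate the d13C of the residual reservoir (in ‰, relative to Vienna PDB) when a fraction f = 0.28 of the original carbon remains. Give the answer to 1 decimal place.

δ₀ = (0.0109370/0.0112400 − 1)×1000 = (0.973043 − 1)×1000 = -26.957‰
α − 1 = ε/1000 = -0.0167
f^(α−1) = 0.28^(-0.0167) = 1.021486
δ_res = (-26.957 + 1000) × 1.021486 − 1000 = 993.950 − 1000 = -6.05‰

-6.1‰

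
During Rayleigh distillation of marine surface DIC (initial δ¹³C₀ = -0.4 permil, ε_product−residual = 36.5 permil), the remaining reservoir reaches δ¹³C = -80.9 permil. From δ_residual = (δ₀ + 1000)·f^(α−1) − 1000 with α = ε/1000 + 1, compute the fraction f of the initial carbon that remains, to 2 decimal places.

0.10

α − 1 = ε/1000 = 0.0365
(δ_res + 1000)/(δ₀ + 1000) = (-80.9 + 1000)/(-0.4 + 1000) = 919.1/999.6 = 0.919468
f = 0.919468^(1/0.0365) = exp(ln(0.919468)/0.0365) = exp(-0.08396/0.0365)
f = exp(-2.3003) = 0.1002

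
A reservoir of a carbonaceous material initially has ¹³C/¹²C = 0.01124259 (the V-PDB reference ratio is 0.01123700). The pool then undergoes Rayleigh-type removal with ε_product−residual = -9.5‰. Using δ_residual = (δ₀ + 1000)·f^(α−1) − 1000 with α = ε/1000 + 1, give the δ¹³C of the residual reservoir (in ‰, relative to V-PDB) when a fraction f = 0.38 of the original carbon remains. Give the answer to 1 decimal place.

9.7‰

δ₀ = (0.01124259/0.01123700 − 1)×1000 = (1.000497 − 1)×1000 = 0.497‰
α − 1 = ε/1000 = -0.0095
f^(α−1) = 0.38^(-0.0095) = 1.009234
δ_res = (0.497 + 1000) × 1.009234 − 1000 = 1009.736 − 1000 = 9.74‰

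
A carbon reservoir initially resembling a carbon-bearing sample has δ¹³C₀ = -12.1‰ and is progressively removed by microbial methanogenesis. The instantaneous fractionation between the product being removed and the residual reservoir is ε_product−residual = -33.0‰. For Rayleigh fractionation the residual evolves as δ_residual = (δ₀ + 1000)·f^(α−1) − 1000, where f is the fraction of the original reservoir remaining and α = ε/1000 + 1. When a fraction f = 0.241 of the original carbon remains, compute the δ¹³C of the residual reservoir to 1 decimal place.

35.4‰

Rayleigh residual: δ_res = (δ₀ + 1000)·f^(α−1) − 1000
α = ε/1000 + 1 = 0.96700, so α − 1 = -0.03300
f^(α−1) = 0.241^(-0.03300) = 1.048078
δ_res = (-12.1 + 1000) × 1.048078 − 1000 = 1035.396 − 1000 = 35.40‰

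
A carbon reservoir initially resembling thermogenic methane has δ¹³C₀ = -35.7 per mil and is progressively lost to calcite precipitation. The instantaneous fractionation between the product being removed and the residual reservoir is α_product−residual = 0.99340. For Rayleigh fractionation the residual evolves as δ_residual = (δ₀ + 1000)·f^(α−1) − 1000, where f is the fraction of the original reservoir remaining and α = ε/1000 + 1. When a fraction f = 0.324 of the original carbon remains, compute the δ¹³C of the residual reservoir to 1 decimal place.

Rayleigh residual: δ_res = (δ₀ + 1000)·f^(α−1) − 1000
α − 1 = -0.00660
f^(α−1) = 0.324^(-0.00660) = 1.007466
δ_res = (-35.7 + 1000) × 1.007466 − 1000 = 971.499 − 1000 = -28.50 per mil

-28.5 per mil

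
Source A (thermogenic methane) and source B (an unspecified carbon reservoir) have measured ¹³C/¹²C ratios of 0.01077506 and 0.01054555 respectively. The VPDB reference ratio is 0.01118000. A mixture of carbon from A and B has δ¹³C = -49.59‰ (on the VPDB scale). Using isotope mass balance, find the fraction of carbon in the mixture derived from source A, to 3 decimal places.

δ_A = (0.01077506/0.01118000 − 1)×1000 = (0.963780 − 1)×1000 = -36.220‰
δ_B = (0.01054555/0.01118000 − 1)×1000 = (0.943251 − 1)×1000 = -56.749‰
f_A = (δ_mix − δ_B)/(δ_A − δ_B) = (-49.59 − (-56.749))/(-36.220 − (-56.749))
f_A = 7.159 / 20.529 = 0.3487

0.349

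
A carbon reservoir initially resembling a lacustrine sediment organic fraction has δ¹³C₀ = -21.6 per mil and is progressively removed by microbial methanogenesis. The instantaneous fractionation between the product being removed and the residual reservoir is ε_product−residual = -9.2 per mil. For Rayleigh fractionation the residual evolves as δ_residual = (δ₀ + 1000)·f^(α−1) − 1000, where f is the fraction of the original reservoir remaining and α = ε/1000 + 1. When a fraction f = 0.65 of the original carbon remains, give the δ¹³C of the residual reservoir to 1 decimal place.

-17.7 per mil

Rayleigh residual: δ_res = (δ₀ + 1000)·f^(α−1) − 1000
α = ε/1000 + 1 = 0.99080, so α − 1 = -0.00920
f^(α−1) = 0.65^(-0.00920) = 1.003971
δ_res = (-21.6 + 1000) × 1.003971 − 1000 = 982.285 − 1000 = -17.71 per mil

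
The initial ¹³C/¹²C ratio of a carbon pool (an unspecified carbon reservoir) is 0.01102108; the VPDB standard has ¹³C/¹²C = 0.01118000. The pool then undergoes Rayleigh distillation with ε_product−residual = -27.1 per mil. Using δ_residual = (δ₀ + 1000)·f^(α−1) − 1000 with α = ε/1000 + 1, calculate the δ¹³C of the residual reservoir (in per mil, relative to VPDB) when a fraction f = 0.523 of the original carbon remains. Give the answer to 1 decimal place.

δ₀ = (0.01102108/0.01118000 − 1)×1000 = (0.985785 − 1)×1000 = -14.215 per mil
α − 1 = ε/1000 = -0.0271
f^(α−1) = 0.523^(-0.0271) = 1.017721
δ_res = (-14.215 + 1000) × 1.017721 − 1000 = 1003.254 − 1000 = 3.25 per mil

3.3 per mil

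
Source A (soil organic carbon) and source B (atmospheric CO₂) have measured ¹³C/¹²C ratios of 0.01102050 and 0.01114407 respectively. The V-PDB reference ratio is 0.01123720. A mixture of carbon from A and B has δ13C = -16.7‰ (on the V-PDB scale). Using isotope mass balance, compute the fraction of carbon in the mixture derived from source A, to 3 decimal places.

δ_A = (0.01102050/0.01123720 − 1)×1000 = (0.980716 − 1)×1000 = -19.284‰
δ_B = (0.01114407/0.01123720 − 1)×1000 = (0.991712 − 1)×1000 = -8.288‰
f_A = (δ_mix − δ_B)/(δ_A − δ_B) = (-16.7 − (-8.288))/(-19.284 − (-8.288))
f_A = -8.412 / -10.997 = 0.7650

0.765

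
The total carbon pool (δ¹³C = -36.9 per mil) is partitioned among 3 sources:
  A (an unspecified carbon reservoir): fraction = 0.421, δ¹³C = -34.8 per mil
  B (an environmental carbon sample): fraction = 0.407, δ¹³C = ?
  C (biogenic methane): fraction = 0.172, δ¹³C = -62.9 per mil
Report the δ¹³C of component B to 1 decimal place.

-28.1 per mil

Isotope mass balance: δ_bulk = Σ fᵢ·δᵢ.
-36.9 = 0.421×(-34.8) + 0.407×δ_B + 0.172×(-62.9)
0.407·δ_B = -36.9 − (-25.470) = -11.430
δ_B = -11.430 / 0.407 = -28.08 per mil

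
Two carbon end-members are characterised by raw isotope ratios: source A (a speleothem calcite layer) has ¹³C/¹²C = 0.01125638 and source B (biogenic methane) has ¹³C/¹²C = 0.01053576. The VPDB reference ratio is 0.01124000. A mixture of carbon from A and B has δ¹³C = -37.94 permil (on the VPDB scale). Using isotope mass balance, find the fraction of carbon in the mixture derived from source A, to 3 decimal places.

0.385

δ_A = (0.01125638/0.01124000 − 1)×1000 = (1.001457 − 1)×1000 = 1.457 permil
δ_B = (0.01053576/0.01124000 − 1)×1000 = (0.937345 − 1)×1000 = -62.655 permil
f_A = (δ_mix − δ_B)/(δ_A − δ_B) = (-37.94 − (-62.655))/(1.457 − (-62.655))
f_A = 24.715 / 64.112 = 0.3855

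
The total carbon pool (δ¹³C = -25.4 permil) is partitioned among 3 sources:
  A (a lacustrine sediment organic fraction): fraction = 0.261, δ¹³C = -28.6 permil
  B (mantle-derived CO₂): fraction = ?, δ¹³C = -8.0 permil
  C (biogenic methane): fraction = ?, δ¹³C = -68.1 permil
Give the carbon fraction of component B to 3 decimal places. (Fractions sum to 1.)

0.539

Let f_B and f_C be the unknown fractions; fractions sum to 1 so f_B + f_C = 0.739.
Mass balance: Σ fᵢ·δᵢ = δ_bulk ⇒ f_B·(-8.0) + f_C·(-68.1) = -25.4 − (-7.465) = -17.935
Substitute f_C = 0.739 − f_B:
f_B·(-8.0 − -68.1) = -17.935 − 0.739×(-68.1) = 32.391
f_B = 32.391 / 60.1 = 0.5389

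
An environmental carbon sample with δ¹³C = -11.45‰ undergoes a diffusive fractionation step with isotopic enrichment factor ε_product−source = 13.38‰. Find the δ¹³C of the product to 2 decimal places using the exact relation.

1.78‰

To first order, δ_product ≈ δ_source + ε = 1.93‰.
Exactly, δ_product = (δ_source + 1000)·(ε/1000 + 1) − 1000.
δ_product = (-11.45 + 1000) × (13.38/1000 + 1) − 1000
δ_product = 1.777‰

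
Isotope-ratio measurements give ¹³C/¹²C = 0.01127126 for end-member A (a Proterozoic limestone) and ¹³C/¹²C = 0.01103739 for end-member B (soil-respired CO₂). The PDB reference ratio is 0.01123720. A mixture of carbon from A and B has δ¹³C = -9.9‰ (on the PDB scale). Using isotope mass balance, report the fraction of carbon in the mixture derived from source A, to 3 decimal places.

0.379

δ_A = (0.01127126/0.01123720 − 1)×1000 = (1.003031 − 1)×1000 = 3.031‰
δ_B = (0.01103739/0.01123720 − 1)×1000 = (0.982219 − 1)×1000 = -17.781‰
f_A = (δ_mix − δ_B)/(δ_A − δ_B) = (-9.9 − (-17.781))/(3.031 − (-17.781))
f_A = 7.881 / 20.812 = 0.3787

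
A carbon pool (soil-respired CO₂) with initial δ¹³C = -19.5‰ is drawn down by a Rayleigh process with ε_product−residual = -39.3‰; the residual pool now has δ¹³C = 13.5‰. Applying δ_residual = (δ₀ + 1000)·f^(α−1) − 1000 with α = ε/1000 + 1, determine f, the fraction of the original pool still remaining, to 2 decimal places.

α − 1 = ε/1000 = -0.0393
(δ_res + 1000)/(δ₀ + 1000) = (13.5 + 1000)/(-19.5 + 1000) = 1013.5/980.5 = 1.033656
f = 1.033656^(1/-0.0393) = exp(ln(1.033656)/-0.0393) = exp(0.03310/-0.0393)
f = exp(-0.8423) = 0.4307

0.43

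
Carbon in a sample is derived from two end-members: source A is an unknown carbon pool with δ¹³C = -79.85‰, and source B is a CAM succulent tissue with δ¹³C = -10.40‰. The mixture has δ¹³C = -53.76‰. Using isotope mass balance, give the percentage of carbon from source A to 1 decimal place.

62.4%

δ_mix = f_A·δ_A + (1 − f_A)·δ_B  ⇒  f_A = (δ_mix − δ_B)/(δ_A − δ_B)
f_A = (-53.76 − (-10.40)) / (-79.85 − (-10.40))
f_A = -43.36 / -69.45 = 0.6243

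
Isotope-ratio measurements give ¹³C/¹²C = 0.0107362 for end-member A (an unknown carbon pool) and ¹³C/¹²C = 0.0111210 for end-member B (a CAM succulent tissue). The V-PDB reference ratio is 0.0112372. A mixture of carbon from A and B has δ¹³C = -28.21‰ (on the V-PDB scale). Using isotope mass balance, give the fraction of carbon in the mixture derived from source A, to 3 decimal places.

δ_A = (0.0107362/0.0112372 − 1)×1000 = (0.955416 − 1)×1000 = -44.584‰
δ_B = (0.0111210/0.0112372 − 1)×1000 = (0.989659 − 1)×1000 = -10.341‰
f_A = (δ_mix − δ_B)/(δ_A − δ_B) = (-28.21 − (-10.341))/(-44.584 − (-10.341))
f_A = -17.869 / -34.243 = 0.5218

0.522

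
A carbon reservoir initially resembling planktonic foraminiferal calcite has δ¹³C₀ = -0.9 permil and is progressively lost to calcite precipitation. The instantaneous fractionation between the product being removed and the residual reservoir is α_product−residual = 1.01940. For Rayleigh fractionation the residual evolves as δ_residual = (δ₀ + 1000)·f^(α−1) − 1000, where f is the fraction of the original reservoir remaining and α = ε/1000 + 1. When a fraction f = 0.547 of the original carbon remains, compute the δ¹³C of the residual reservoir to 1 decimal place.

-12.5 permil

Rayleigh residual: δ_res = (δ₀ + 1000)·f^(α−1) − 1000
α − 1 = 0.01940
f^(α−1) = 0.547^(0.01940) = 0.988364
δ_res = (-0.9 + 1000) × 0.988364 − 1000 = 987.475 − 1000 = -12.53 permil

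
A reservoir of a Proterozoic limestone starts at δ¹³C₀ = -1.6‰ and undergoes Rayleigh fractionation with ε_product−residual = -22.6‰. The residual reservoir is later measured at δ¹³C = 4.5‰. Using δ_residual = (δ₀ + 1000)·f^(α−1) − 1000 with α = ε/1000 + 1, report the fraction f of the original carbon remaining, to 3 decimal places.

α − 1 = ε/1000 = -0.0226
(δ_res + 1000)/(δ₀ + 1000) = (4.5 + 1000)/(-1.6 + 1000) = 1004.5/998.4 = 1.006110
f = 1.006110^(1/-0.0226) = exp(ln(1.006110)/-0.0226) = exp(0.00609/-0.0226)
f = exp(-0.2695) = 0.7637

0.764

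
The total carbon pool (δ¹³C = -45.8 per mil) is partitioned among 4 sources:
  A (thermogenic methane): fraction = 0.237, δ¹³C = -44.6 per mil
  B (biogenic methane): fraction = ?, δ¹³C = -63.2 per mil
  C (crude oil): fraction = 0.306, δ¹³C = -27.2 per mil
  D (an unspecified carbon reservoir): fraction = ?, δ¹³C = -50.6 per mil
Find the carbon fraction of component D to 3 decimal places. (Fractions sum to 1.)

0.157

Let f_D and f_B be the unknown fractions; fractions sum to 1 so f_D + f_B = 0.457.
Mass balance: Σ fᵢ·δᵢ = δ_bulk ⇒ f_D·(-50.6) + f_B·(-63.2) = -45.8 − (-18.893) = -26.907
Substitute f_B = 0.457 − f_D:
f_D·(-50.6 − -63.2) = -26.907 − 0.457×(-63.2) = 1.976
f_D = 1.976 / 12.6 = 0.1568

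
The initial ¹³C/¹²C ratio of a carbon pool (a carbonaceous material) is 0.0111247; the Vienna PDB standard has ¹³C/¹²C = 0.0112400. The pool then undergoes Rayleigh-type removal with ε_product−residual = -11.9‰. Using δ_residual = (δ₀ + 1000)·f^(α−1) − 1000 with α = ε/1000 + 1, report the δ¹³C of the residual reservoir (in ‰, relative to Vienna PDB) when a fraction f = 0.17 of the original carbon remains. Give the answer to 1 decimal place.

δ₀ = (0.0111247/0.0112400 − 1)×1000 = (0.989742 − 1)×1000 = -10.258‰
α − 1 = ε/1000 = -0.0119
f^(α−1) = 0.17^(-0.0119) = 1.021310
δ_res = (-10.258 + 1000) × 1.021310 − 1000 = 1010.834 − 1000 = 10.83‰

10.8‰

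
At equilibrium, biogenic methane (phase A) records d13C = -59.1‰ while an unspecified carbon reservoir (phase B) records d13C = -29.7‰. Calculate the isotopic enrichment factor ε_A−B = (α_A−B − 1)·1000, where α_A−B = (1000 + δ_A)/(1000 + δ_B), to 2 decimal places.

-30.30‰

α_A−B = (1000 + -59.1) / (1000 + -29.7) = 940.9 / 970.3 = 0.969700
ε_A−B = (0.969700 − 1) × 1000 = -30.300‰
(The approximation ε ≈ δ_A − δ_B would give -29.4‰.)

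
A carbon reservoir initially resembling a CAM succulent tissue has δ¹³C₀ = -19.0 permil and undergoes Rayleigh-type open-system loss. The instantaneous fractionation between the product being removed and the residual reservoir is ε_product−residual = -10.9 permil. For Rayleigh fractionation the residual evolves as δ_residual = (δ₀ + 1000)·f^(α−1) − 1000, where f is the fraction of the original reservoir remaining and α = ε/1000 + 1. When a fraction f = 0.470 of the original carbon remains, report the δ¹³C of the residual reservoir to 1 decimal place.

Rayleigh residual: δ_res = (δ₀ + 1000)·f^(α−1) − 1000
α = ε/1000 + 1 = 0.98910, so α − 1 = -0.01090
f^(α−1) = 0.470^(-0.01090) = 1.008264
δ_res = (-19.0 + 1000) × 1.008264 − 1000 = 989.107 − 1000 = -10.89 permil

-10.9 permil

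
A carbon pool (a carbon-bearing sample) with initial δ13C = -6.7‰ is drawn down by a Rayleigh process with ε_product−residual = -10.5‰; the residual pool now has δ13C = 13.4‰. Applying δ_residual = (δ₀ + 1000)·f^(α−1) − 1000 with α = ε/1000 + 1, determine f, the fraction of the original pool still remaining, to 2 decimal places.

α − 1 = ε/1000 = -0.0105
(δ_res + 1000)/(δ₀ + 1000) = (13.4 + 1000)/(-6.7 + 1000) = 1013.4/993.3 = 1.020236
f = 1.020236^(1/-0.0105) = exp(ln(1.020236)/-0.0105) = exp(0.02003/-0.0105)
f = exp(-1.9080) = 0.1484

0.15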